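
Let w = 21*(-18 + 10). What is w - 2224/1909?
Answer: -322936/1909 ≈ -169.17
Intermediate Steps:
w = -168 (w = 21*(-8) = -168)
w - 2224/1909 = -168 - 2224/1909 = -322936/1909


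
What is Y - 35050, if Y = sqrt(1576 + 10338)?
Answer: -35050 + sqrt(11914) ≈ -34941.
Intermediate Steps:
Y = sqrt(11914) ≈ 109.15
Y - 35050 = sqrt(11914) - 35050 = -35050 + sqrt(11914)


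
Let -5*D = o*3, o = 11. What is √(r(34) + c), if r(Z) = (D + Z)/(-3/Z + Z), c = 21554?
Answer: 6*√19899413695/5765 ≈ 146.82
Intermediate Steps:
D = -33/5 (D = -11*3/5 = -⅕*33 = -33/5 ≈ -6.6000)
r(Z) = (-33/5 + Z)/(Z - 3/Z) (r(Z) = (-33/5 + Z)/(-3/Z + Z) = (-33/5 + Z)/(Z - 3/Z))
√(r(34) + c) = √((⅕)*34*(-33 + 5*34)/(-3 + 34²) + 21554) = √((⅕)*34*(-33 + 170)/(-3 + 1156) + 21554) = √((⅕)*34*137/1153 + 21554) = √((⅕)*34*(1/1153)*137 + 21554) = √(4658/5765 + 21554) = √(124263468/5765) = 6*√19899413695/5765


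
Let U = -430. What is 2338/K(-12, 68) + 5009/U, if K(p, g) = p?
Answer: -133181/645 ≈ -206.48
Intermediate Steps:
2338/K(-12, 68) + 5009/U = 2338/(-12) + 5009/(-430) = 2338*(-1/12) + 5009*(-1/430) = -1169/6 - 5009/430 = -133181/645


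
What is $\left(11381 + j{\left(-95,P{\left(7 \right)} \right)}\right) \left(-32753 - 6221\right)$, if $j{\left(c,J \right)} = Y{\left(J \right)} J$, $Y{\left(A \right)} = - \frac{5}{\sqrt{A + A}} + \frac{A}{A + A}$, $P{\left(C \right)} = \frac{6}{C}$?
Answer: $- \frac{3105058580}{7} + \frac{194870 \sqrt{21}}{7} \approx -4.4345 \cdot 10^{8}$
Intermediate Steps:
$Y{\left(A \right)} = \frac{1}{2} - \frac{5 \sqrt{2}}{2 \sqrt{A}}$ ($Y{\left(A \right)} = - \frac{5}{\sqrt{2 A}} + \frac{A}{2 A} = - \frac{5}{\sqrt{2} \sqrt{A}} + A \frac{1}{2 A} = - 5 \frac{\sqrt{2}}{2 \sqrt{A}} + \frac{1}{2} = - \frac{5 \sqrt{2}}{2 \sqrt{A}} + \frac{1}{2} = \frac{1}{2} - \frac{5 \sqrt{2}}{2 \sqrt{A}}$)
$j{\left(c,J \right)} = J \left(\frac{1}{2} - \frac{5 \sqrt{2}}{2 \sqrt{J}}\right)$ ($j{\left(c,J \right)} = \left(\frac{1}{2} - \frac{5 \sqrt{2}}{2 \sqrt{J}}\right) J = J \left(\frac{1}{2} - \frac{5 \sqrt{2}}{2 \sqrt{J}}\right)$)
$\left(11381 + j{\left(-95,P{\left(7 \right)} \right)}\right) \left(-32753 - 6221\right) = \left(11381 + \left(\frac{6 \cdot \frac{1}{7}}{2} - \frac{5 \sqrt{2} \sqrt{\frac{6}{7}}}{2}\right)\right) \left(-32753 - 6221\right) = \left(11381 + \left(\frac{6 \cdot \frac{1}{7}}{2} - \frac{5 \sqrt{2} \sqrt{6 \cdot \frac{1}{7}}}{2}\right)\right) \left(-38974\right) = \left(11381 + \left(\frac{1}{2} \cdot \frac{6}{7} - \frac{5 \sqrt{2} \sqrt{\frac{6}{7}}}{2}\right)\right) \left(-38974\right) = \left(11381 + \left(\frac{3}{7} - \frac{5 \sqrt{2} \frac{\sqrt{42}}{7}}{2}\right)\right) \left(-38974\right) = \left(11381 + \left(\frac{3}{7} - \frac{5 \sqrt{21}}{7}\right)\right) \left(-38974\right) = \left(\frac{79670}{7} - \frac{5 \sqrt{21}}{7}\right) \left(-38974\right) = - \frac{3105058580}{7} + \frac{194870 \sqrt{21}}{7}$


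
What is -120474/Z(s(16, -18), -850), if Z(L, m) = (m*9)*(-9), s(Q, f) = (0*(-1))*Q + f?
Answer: -2231/1275 ≈ -1.7498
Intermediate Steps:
s(Q, f) = f (s(Q, f) = 0*Q + f = 0 + f = f)
Z(L, m) = -81*m (Z(L, m) = (9*m)*(-9) = -81*m)
-120474/Z(s(16, -18), -850) = -120474/((-81*(-850))) = -120474/68850 = -120474*1/68850 = -2231/1275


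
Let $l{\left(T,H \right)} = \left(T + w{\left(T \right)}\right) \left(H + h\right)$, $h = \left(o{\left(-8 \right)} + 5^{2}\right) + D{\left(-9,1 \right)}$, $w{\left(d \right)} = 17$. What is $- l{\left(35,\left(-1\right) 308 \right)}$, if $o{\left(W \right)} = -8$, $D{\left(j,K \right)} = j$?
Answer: $15600$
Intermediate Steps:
$h = 8$ ($h = \left(-8 + 5^{2}\right) - 9 = \left(-8 + 25\right) - 9 = 17 - 9 = 8$)
$l{\left(T,H \right)} = \left(8 + H\right) \left(17 + T\right)$ ($l{\left(T,H \right)} = \left(T + 17\right) \left(H + 8\right) = \left(17 + T\right) \left(8 + H\right) = \left(8 + H\right) \left(17 + T\right)$)
$- l{\left(35,\left(-1\right) 308 \right)} = - (136 + 8 \cdot 35 + 17 \left(\left(-1\right) 308\right) + \left(-1\right) 308 \cdot 35) = - (136 + 280 + 17 \left(-308\right) - 10780) = - (136 + 280 - 5236 - 10780) = \left(-1\right) \left(-15600\right) = 15600$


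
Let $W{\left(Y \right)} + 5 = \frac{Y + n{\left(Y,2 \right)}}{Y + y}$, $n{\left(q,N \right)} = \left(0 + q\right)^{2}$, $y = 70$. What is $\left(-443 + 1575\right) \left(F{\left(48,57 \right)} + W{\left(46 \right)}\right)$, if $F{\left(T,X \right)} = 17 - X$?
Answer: $- \frac{865414}{29} \approx -29842.0$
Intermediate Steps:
$n{\left(q,N \right)} = q^{2}$
$W{\left(Y \right)} = -5 + \frac{Y + Y^{2}}{70 + Y}$ ($W{\left(Y \right)} = -5 + \frac{Y + Y^{2}}{Y + 70} = -5 + \frac{Y + Y^{2}}{70 + Y}$)
$\left(-443 + 1575\right) \left(F{\left(48,57 \right)} + W{\left(46 \right)}\right) = \left(-443 + 1575\right) \left(\left(17 - 57\right) + \frac{-350 + 46^{2} - 184}{70 + 46}\right) = 1132 \left(\left(17 - 57\right) + \frac{-350 + 2116 - 184}{116}\right) = 1132 \left(-40 + \frac{1}{116} \cdot 1582\right) = 1132 \left(-40 + \frac{791}{58}\right) = 1132 \left(- \frac{1529}{58}\right) = - \frac{865414}{29}$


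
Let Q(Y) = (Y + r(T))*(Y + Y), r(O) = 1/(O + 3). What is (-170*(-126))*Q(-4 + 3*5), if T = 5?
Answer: 5242545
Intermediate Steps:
r(O) = 1/(3 + O)
Q(Y) = 2*Y*(1/8 + Y) (Q(Y) = (Y + 1/(3 + 5))*(Y + Y) = (Y + 1/8)*(2*Y) = (1/8 + Y)*(2*Y) = 2*Y*(1/8 + Y))
(-170*(-126))*Q(-4 + 3*5) = (-170*(-126))*((-4 + 3*5)*(1 + 8*(-4 + 3*5))/4) = 21420*((-4 + 15)*(1 + 8*(-4 + 15))/4) = 21420*((1/4)*11*(1 + 8*11)) = 21420*((1/4)*11*(1 + 88)) = 21420*((1/4)*11*89) = 21420*(979/4) = 5242545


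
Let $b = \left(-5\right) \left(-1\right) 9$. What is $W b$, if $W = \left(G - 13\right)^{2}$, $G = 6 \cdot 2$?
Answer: $45$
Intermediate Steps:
$G = 12$
$W = 1$ ($W = \left(12 - 13\right)^{2} = \left(-1\right)^{2} = 1$)
$b = 45$ ($b = 5 \cdot 9 = 45$)
$W b = 1 \cdot 45 = 45$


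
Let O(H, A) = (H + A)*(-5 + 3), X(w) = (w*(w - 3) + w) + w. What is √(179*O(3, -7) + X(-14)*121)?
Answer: √26842 ≈ 163.84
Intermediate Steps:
X(w) = 2*w + w*(-3 + w) (X(w) = (w*(-3 + w) + w) + w = (w + w*(-3 + w)) + w = 2*w + w*(-3 + w))
O(H, A) = -2*A - 2*H (O(H, A) = (A + H)*(-2) = -2*A - 2*H)
√(179*O(3, -7) + X(-14)*121) = √(179*(-2*(-7) - 2*3) - 14*(-1 - 14)*121) = √(179*(14 - 6) - 14*(-15)*121) = √(179*8 + 210*121) = √(1432 + 25410) = √26842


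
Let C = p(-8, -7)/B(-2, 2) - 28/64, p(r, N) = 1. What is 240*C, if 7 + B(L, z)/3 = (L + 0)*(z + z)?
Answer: -331/3 ≈ -110.33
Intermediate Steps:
B(L, z) = -21 + 6*L*z (B(L, z) = -21 + 3*((L + 0)*(z + z)) = -21 + 3*(L*(2*z)) = -21 + 3*(2*L*z) = -21 + 6*L*z)
C = -331/720 (C = 1/(-21 + 6*(-2)*2) - 28/64 = 1/(-21 - 24) - 28*1/64 = 1/(-45) - 7/16 = 1*(-1/45) - 7/16 = -1/45 - 7/16 = -331/720 ≈ -0.45972)
240*C = 240*(-331/720) = -331/3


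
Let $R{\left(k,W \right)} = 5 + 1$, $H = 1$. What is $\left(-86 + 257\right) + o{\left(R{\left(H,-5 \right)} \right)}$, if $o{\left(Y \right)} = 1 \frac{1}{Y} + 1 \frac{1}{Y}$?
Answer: $\frac{514}{3} \approx 171.33$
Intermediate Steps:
$R{\left(k,W \right)} = 6$
$o{\left(Y \right)} = \frac{2}{Y}$ ($o{\left(Y \right)} = \frac{1}{Y} + \frac{1}{Y} = \frac{2}{Y}$)
$\left(-86 + 257\right) + o{\left(R{\left(H,-5 \right)} \right)} = \left(-86 + 257\right) + \frac{2}{6} = 171 + 2 \cdot \frac{1}{6} = 171 + \frac{1}{3} = \frac{514}{3}$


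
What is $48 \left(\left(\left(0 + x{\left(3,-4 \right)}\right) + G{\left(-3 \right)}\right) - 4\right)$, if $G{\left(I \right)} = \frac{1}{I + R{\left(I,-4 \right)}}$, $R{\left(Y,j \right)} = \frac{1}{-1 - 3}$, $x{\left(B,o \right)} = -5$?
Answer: $- \frac{5808}{13} \approx -446.77$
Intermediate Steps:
$R{\left(Y,j \right)} = - \frac{1}{4}$ ($R{\left(Y,j \right)} = \frac{1}{-4} = - \frac{1}{4}$)
$G{\left(I \right)} = \frac{1}{- \frac{1}{4} + I}$ ($G{\left(I \right)} = \frac{1}{I - \frac{1}{4}} = \frac{1}{- \frac{1}{4} + I}$)
$48 \left(\left(\left(0 + x{\left(3,-4 \right)}\right) + G{\left(-3 \right)}\right) - 4\right) = 48 \left(\left(\left(0 - 5\right) + \frac{4}{-1 + 4 \left(-3\right)}\right) - 4\right) = 48 \left(\left(-5 + \frac{4}{-1 - 12}\right) - 4\right) = 48 \left(\left(-5 + \frac{4}{-13}\right) - 4\right) = 48 \left(\left(-5 + 4 \left(- \frac{1}{13}\right)\right) - 4\right) = 48 \left(\left(-5 - \frac{4}{13}\right) - 4\right) = 48 \left(- \frac{69}{13} - 4\right) = 48 \left(- \frac{121}{13}\right) = - \frac{5808}{13}$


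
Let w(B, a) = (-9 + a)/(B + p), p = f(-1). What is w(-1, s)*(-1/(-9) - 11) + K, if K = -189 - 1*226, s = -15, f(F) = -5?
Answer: -4127/9 ≈ -458.56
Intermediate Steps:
p = -5
w(B, a) = (-9 + a)/(-5 + B) (w(B, a) = (-9 + a)/(B - 5) = (-9 + a)/(-5 + B))
K = -415 (K = -189 - 226 = -415)
w(-1, s)*(-1/(-9) - 11) + K = ((-9 - 15)/(-5 - 1))*(-1/(-9) - 11) - 415 = (-24/(-6))*(-1*(-1/9) - 11) - 415 = (-1/6*(-24))*(1/9 - 11) - 415 = 4*(-98/9) - 415 = -392/9 - 415 = -4127/9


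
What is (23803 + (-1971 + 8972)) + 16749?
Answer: 47553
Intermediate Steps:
(23803 + (-1971 + 8972)) + 16749 = (23803 + 7001) + 16749 = 30804 + 16749 = 47553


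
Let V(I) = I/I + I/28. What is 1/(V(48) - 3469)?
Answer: -7/24264 ≈ -0.00028849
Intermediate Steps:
V(I) = 1 + I/28 (V(I) = 1 + I*(1/28) = 1 + I/28)
1/(V(48) - 3469) = 1/((1 + (1/28)*48) - 3469) = 1/((1 + 12/7) - 3469) = 1/(19/7 - 3469) = 1/(-24264/7) = -7/24264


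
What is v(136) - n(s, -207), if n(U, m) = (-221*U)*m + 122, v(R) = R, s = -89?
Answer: 4071497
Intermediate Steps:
n(U, m) = 122 - 221*U*m (n(U, m) = -221*U*m + 122 = 122 - 221*U*m)
v(136) - n(s, -207) = 136 - (122 - 221*(-89)*(-207)) = 136 - (122 - 4071483) = 136 - 1*(-4071361) = 136 + 4071361 = 4071497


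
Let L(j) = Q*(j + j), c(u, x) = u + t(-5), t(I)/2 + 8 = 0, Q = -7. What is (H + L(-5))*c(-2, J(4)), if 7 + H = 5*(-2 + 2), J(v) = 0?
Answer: -1134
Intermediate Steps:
t(I) = -16 (t(I) = -16 + 2*0 = -16 + 0 = -16)
H = -7 (H = -7 + 5*(-2 + 2) = -7 + 5*0 = -7 + 0 = -7)
c(u, x) = -16 + u (c(u, x) = u - 16 = -16 + u)
L(j) = -14*j (L(j) = -7*(j + j) = -14*j)
(H + L(-5))*c(-2, J(4)) = (-7 - 14*(-5))*(-16 - 2) = (-7 + 70)*(-18) = 63*(-18) = -1134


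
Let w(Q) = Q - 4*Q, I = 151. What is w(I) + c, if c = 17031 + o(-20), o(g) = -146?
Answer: 16432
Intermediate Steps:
w(Q) = -3*Q
c = 16885 (c = 17031 - 146 = 16885)
w(I) + c = -3*151 + 16885 = -453 + 16885 = 16432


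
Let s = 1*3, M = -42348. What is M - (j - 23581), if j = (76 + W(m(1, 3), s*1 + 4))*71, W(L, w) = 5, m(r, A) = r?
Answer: -24518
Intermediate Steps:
s = 3
j = 5751 (j = (76 + 5)*71 = 81*71 = 5751)
M - (j - 23581) = -42348 - (5751 - 23581) = -42348 - 1*(-17830) = -42348 + 17830 = -24518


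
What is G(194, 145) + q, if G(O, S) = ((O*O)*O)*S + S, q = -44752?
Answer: 1058656073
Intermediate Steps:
G(O, S) = S + S*O³ (G(O, S) = (O²*O)*S + S = O³*S + S = S*O³ + S = S + S*O³)
G(194, 145) + q = 145*(1 + 194³) - 44752 = 145*(1 + 7301384) - 44752 = 145*7301385 - 44752 = 1058700825 - 44752 = 1058656073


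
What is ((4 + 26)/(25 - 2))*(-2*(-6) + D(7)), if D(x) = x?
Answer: 570/23 ≈ 24.783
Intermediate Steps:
((4 + 26)/(25 - 2))*(-2*(-6) + D(7)) = ((4 + 26)/(25 - 2))*(-2*(-6) + 7) = (30/23)*(12 + 7) = (30*(1/23))*19 = (30/23)*19 = 570/23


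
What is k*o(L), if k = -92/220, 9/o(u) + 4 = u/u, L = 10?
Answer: 69/55 ≈ 1.2545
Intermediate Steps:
o(u) = -3 (o(u) = 9/(-4 + u/u) = 9/(-4 + 1) = 9/(-3) = 9*(-⅓) = -3)
k = -23/55 (k = -92*1/220 = -23/55 ≈ -0.41818)
k*o(L) = -23/55*(-3) = 69/55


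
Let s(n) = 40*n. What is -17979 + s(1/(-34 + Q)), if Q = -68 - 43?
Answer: -521399/29 ≈ -17979.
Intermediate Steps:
Q = -111
-17979 + s(1/(-34 + Q)) = -17979 + 40/(-34 - 111) = -17979 + 40/(-145) = -17979 + 40*(-1/145) = -17979 - 8/29 = -521399/29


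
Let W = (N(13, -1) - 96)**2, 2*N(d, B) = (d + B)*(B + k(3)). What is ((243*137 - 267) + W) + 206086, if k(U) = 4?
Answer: 245194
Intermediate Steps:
N(d, B) = (4 + B)*(B + d)/2 (N(d, B) = ((d + B)*(B + 4))/2 = ((B + d)*(4 + B))/2 = ((4 + B)*(B + d))/2 = (4 + B)*(B + d)/2)
W = 6084 (W = (((1/2)*(-1)**2 + 2*(-1) + 2*13 + (1/2)*(-1)*13) - 96)**2 = (((1/2)*1 - 2 + 26 - 13/2) - 96)**2 = ((1/2 - 2 + 26 - 13/2) - 96)**2 = (18 - 96)**2 = (-78)**2 = 6084)
((243*137 - 267) + W) + 206086 = ((243*137 - 267) + 6084) + 206086 = ((33291 - 267) + 6084) + 206086 = (33024 + 6084) + 206086 = 39108 + 206086 = 245194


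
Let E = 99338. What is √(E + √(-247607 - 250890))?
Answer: √(99338 + I*√498497) ≈ 315.18 + 1.12*I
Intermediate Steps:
√(E + √(-247607 - 250890)) = √(99338 + √(-247607 - 250890)) = √(99338 + √(-498497)) = √(99338 + I*√498497)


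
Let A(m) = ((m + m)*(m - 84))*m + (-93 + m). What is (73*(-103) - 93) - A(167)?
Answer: -4637260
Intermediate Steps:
A(m) = -93 + m + 2*m²*(-84 + m) (A(m) = ((2*m)*(-84 + m))*m + (-93 + m) = (2*m*(-84 + m))*m + (-93 + m) = 2*m²*(-84 + m) + (-93 + m) = -93 + m + 2*m²*(-84 + m))
(73*(-103) - 93) - A(167) = (73*(-103) - 93) - (-93 + 167 - 168*167² + 2*167³) = (-7519 - 93) - (-93 + 167 - 168*27889 + 2*4657463) = -7612 - (-93 + 167 - 4685352 + 9314926) = -7612 - 1*4629648 = -7612 - 4629648 = -4637260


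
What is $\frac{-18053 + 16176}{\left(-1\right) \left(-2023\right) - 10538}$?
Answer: $\frac{1877}{8515} \approx 0.22043$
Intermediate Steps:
$\frac{-18053 + 16176}{\left(-1\right) \left(-2023\right) - 10538} = - \frac{1877}{2023 - 10538} = - \frac{1877}{-8515} = \left(-1877\right) \left(- \frac{1}{8515}\right) = \frac{1877}{8515}$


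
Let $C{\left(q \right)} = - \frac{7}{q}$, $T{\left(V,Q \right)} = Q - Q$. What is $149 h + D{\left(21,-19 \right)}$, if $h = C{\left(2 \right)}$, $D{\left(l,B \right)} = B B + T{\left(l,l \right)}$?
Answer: $- \frac{321}{2} \approx -160.5$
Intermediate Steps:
$T{\left(V,Q \right)} = 0$
$D{\left(l,B \right)} = B^{2}$ ($D{\left(l,B \right)} = B B + 0 = B^{2} + 0 = B^{2}$)
$h = - \frac{7}{2} \approx -3.5$
$149 h + D{\left(21,-19 \right)} = 149 \left(- \frac{7}{2}\right) + \left(-19\right)^{2} = - \frac{1043}{2} + 361 = - \frac{321}{2}$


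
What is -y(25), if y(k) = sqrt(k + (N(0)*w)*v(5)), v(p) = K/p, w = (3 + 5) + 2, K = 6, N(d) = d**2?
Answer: -5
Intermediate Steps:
w = 10 (w = 8 + 2 = 10)
v(p) = 6/p
y(k) = sqrt(k) (y(k) = sqrt(k + (0**2*10)*(6/5)) = sqrt(k + (0*10)*(6*(1/5))) = sqrt(k + 0*(6/5)) = sqrt(k + 0) = sqrt(k))
-y(25) = -sqrt(25) = -1*5 = -5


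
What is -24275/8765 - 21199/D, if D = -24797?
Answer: -83227588/43469141 ≈ -1.9146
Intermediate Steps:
-24275/8765 - 21199/D = -24275/8765 - 21199/(-24797) = -24275*1/8765 - 21199*(-1/24797) = -4855/1753 + 21199/24797 = -83227588/43469141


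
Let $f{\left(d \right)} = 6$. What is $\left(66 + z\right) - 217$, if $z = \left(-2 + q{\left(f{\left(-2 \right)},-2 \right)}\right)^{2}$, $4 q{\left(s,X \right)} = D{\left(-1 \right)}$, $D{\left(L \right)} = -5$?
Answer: $- \frac{2247}{16} \approx -140.44$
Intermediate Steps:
$q{\left(s,X \right)} = - \frac{5}{4}$ ($q{\left(s,X \right)} = \frac{1}{4} \left(-5\right) = - \frac{5}{4}$)
$z = \frac{169}{16}$ ($z = \left(-2 - \frac{5}{4}\right)^{2} = \left(- \frac{13}{4}\right)^{2} = \frac{169}{16} \approx 10.563$)
$\left(66 + z\right) - 217 = \left(66 + \frac{169}{16}\right) - 217 = \frac{1225}{16} - 217 = - \frac{2247}{16}$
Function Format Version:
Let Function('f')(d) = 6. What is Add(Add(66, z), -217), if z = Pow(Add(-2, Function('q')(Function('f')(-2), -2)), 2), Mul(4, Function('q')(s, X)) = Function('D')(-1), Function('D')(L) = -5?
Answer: Rational(-2247, 16) ≈ -140.44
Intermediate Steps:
Function('q')(s, X) = Rational(-5, 4) (Function('q')(s, X) = Mul(Rational(1, 4), -5) = Rational(-5, 4))
z = Rational(169, 16) (z = Pow(Add(-2, Rational(-5, 4)), 2) = Pow(Rational(-13, 4), 2) = Rational(169, 16) ≈ 10.563)
Add(Add(66, z), -217) = Add(Add(66, Rational(169, 16)), -217) = Add(Rational(1225, 16), -217) = Rational(-2247, 16)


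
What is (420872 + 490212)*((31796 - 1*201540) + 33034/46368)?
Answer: -896353680213209/5796 ≈ -1.5465e+11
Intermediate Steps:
(420872 + 490212)*((31796 - 1*201540) + 33034/46368) = 911084*((31796 - 201540) + 33034*(1/46368)) = 911084*(-169744 + 16517/23184) = 911084*(-3935328379/23184) = -896353680213209/5796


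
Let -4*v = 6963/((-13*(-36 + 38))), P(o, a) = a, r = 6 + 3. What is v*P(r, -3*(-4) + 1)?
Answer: 6963/8 ≈ 870.38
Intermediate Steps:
r = 9
v = 6963/104 (v = -6963/(4*((-13*(-36 + 38)))) = -6963/(4*((-13*2))) = -6963/(4*(-26)) = -6963*(-1)/(4*26) = -¼*(-6963/26) = 6963/104 ≈ 66.952)
v*P(r, -3*(-4) + 1) = 6963*(-3*(-4) + 1)/104 = 6963*(12 + 1)/104 = (6963/104)*13 = 6963/8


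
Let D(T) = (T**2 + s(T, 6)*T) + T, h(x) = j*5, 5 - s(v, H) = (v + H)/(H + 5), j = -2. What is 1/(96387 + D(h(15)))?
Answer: 11/1060657 ≈ 1.0371e-5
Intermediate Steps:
s(v, H) = 5 - (H + v)/(5 + H) (s(v, H) = 5 - (v + H)/(H + 5) = 5 - (H + v)/(5 + H))
h(x) = -10 (h(x) = -2*5 = -10)
D(T) = T + T**2 + T*(49/11 - T/11) (D(T) = (T**2 + ((25 - T + 4*6)/(5 + 6))*T) + T = (T**2 + ((25 - T + 24)/11)*T) + T = (T**2 + ((49 - T)/11)*T) + T = (T**2 + (49/11 - T/11)*T) + T = (T**2 + T*(49/11 - T/11)) + T = T + T**2 + T*(49/11 - T/11))
1/(96387 + D(h(15))) = 1/(96387 + (10/11)*(-10)*(6 - 10)) = 1/(96387 + (10/11)*(-10)*(-4)) = 1/(96387 + 400/11) = 1/(1060657/11) = 11/1060657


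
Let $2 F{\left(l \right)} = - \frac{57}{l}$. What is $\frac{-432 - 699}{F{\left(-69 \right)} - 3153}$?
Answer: $\frac{52026}{145019} \approx 0.35875$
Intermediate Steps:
$F{\left(l \right)} = - \frac{57}{2 l}$ ($F{\left(l \right)} = \frac{\left(-57\right) \frac{1}{l}}{2} = - \frac{57}{2 l}$)
$\frac{-432 - 699}{F{\left(-69 \right)} - 3153} = \frac{-432 - 699}{- \frac{57}{2 \left(-69\right)} - 3153} = - \frac{1131}{\left(- \frac{57}{2}\right) \left(- \frac{1}{69}\right) - 3153} = - \frac{1131}{\frac{19}{46} - 3153} = - \frac{1131}{- \frac{145019}{46}} = \left(-1131\right) \left(- \frac{46}{145019}\right) = \frac{52026}{145019}$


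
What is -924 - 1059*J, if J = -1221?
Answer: 1292115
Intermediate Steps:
-924 - 1059*J = -924 - 1059*(-1221) = -924 + 1293039 = 1292115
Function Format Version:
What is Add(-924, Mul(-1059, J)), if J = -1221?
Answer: 1292115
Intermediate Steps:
Add(-924, Mul(-1059, J)) = Add(-924, Mul(-1059, -1221)) = Add(-924, 1293039) = 1292115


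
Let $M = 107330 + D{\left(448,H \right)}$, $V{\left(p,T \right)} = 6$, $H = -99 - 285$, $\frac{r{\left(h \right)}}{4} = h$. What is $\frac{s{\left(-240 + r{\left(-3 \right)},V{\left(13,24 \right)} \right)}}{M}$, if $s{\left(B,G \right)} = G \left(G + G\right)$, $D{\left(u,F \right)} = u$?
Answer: $\frac{12}{17963} \approx 0.00066804$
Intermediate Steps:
$r{\left(h \right)} = 4 h$
$H = -384$
$s{\left(B,G \right)} = 2 G^{2}$ ($s{\left(B,G \right)} = G 2 G = 2 G^{2}$)
$M = 107778$ ($M = 107330 + 448 = 107778$)
$\frac{s{\left(-240 + r{\left(-3 \right)},V{\left(13,24 \right)} \right)}}{M} = \frac{2 \cdot 6^{2}}{107778} = 2 \cdot 36 \cdot \frac{1}{107778} = 72 \cdot \frac{1}{107778} = \frac{12}{17963}$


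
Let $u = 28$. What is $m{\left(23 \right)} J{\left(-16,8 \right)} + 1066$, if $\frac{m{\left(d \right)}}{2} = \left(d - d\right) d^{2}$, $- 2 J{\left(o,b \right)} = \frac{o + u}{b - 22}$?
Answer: $1066$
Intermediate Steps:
$J{\left(o,b \right)} = - \frac{28 + o}{2 \left(-22 + b\right)}$ ($J{\left(o,b \right)} = - \frac{\left(o + 28\right) \frac{1}{b - 22}}{2} = - \frac{\left(28 + o\right) \frac{1}{-22 + b}}{2} = - \frac{\frac{1}{-22 + b} \left(28 + o\right)}{2} = - \frac{28 + o}{2 \left(-22 + b\right)}$)
$m{\left(d \right)} = 0$ ($m{\left(d \right)} = 2 \left(d - d\right) d^{2} = 2 \cdot 0 d^{2} = 2 \cdot 0 = 0$)
$m{\left(23 \right)} J{\left(-16,8 \right)} + 1066 = 0 \frac{-28 - -16}{2 \left(-22 + 8\right)} + 1066 = 0 \frac{-28 + 16}{2 \left(-14\right)} + 1066 = 0 \cdot \frac{1}{2} \left(- \frac{1}{14}\right) \left(-12\right) + 1066 = 0 \cdot \frac{3}{7} + 1066 = 0 + 1066 = 1066$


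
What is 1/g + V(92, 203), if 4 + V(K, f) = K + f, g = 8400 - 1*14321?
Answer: 1723010/5921 ≈ 291.00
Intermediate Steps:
g = -5921 (g = 8400 - 14321 = -5921)
V(K, f) = -4 + K + f (V(K, f) = -4 + (K + f) = -4 + K + f)
1/g + V(92, 203) = 1/(-5921) + (-4 + 92 + 203) = -1/5921 + 291 = 1723010/5921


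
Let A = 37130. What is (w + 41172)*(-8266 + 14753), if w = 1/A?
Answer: 9916783033807/37130 ≈ 2.6708e+8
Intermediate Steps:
w = 1/37130 ≈ 2.6932e-5
(w + 41172)*(-8266 + 14753) = (1/37130 + 41172)*(-8266 + 14753) = (1528716361/37130)*6487 = 9916783033807/37130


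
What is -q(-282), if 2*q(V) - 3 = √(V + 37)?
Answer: -3/2 - 7*I*√5/2 ≈ -1.5 - 7.8262*I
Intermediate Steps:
q(V) = 3/2 + √(37 + V)/2 (q(V) = 3/2 + √(V + 37)/2 = 3/2 + √(37 + V)/2)
-q(-282) = -(3/2 + √(37 - 282)/2) = -(3/2 + √(-245)/2) = -(3/2 + (7*I*√5)/2) = -(3/2 + 7*I*√5/2) = -3/2 - 7*I*√5/2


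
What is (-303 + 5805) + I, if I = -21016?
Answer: -15514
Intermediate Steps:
(-303 + 5805) + I = (-303 + 5805) - 21016 = 5502 - 21016 = -15514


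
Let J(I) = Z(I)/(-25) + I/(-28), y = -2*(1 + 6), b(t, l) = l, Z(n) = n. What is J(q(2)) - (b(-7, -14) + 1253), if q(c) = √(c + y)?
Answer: -1239 - 53*I*√3/350 ≈ -1239.0 - 0.26228*I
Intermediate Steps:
y = -14 (y = -2*7 = -14)
q(c) = √(-14 + c) (q(c) = √(c - 14) = √(-14 + c))
J(I) = -53*I/700 (J(I) = I/(-25) + I/(-28) = I*(-1/25) + I*(-1/28) = -I/25 - I/28 = -53*I/700)
J(q(2)) - (b(-7, -14) + 1253) = -53*√(-14 + 2)/700 - (-14 + 1253) = -53*I*√3/350 - 1*1239 = -53*I*√3/350 - 1239 = -1239 - 53*I*√3/350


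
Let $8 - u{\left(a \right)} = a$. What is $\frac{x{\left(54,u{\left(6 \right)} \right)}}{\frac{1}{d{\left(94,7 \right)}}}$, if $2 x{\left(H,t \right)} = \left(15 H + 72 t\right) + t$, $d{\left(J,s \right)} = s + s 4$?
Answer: $16730$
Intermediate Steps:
$u{\left(a \right)} = 8 - a$
$d{\left(J,s \right)} = 5 s$ ($d{\left(J,s \right)} = s + 4 s = 5 s$)
$x{\left(H,t \right)} = \frac{15 H}{2} + \frac{73 t}{2}$ ($x{\left(H,t \right)} = \frac{\left(15 H + 72 t\right) + t}{2} = \frac{15 H + 73 t}{2} = \frac{15 H}{2} + \frac{73 t}{2}$)
$\frac{x{\left(54,u{\left(6 \right)} \right)}}{\frac{1}{d{\left(94,7 \right)}}} = \frac{\frac{15}{2} \cdot 54 + \frac{73 \left(8 - 6\right)}{2}}{\frac{1}{5 \cdot 7}} = \frac{405 + \frac{73 \left(8 - 6\right)}{2}}{\frac{1}{35}} = \left(405 + \frac{73}{2} \cdot 2\right) \frac{1}{\frac{1}{35}} = \left(405 + 73\right) 35 = 478 \cdot 35 = 16730$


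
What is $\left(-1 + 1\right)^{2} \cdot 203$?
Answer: $0$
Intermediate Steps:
$\left(-1 + 1\right)^{2} \cdot 203 = 0^{2} \cdot 203 = 0 \cdot 203 = 0$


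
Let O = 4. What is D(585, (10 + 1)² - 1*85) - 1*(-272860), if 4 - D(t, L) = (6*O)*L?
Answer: 272000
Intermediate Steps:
D(t, L) = 4 - 24*L (D(t, L) = 4 - 6*4*L = 4 - 24*L)
D(585, (10 + 1)² - 1*85) - 1*(-272860) = (4 - 24*((10 + 1)² - 1*85)) - 1*(-272860) = (4 - 24*(11² - 85)) + 272860 = (4 - 24*(121 - 85)) + 272860 = (4 - 24*36) + 272860 = (4 - 864) + 272860 = -860 + 272860 = 272000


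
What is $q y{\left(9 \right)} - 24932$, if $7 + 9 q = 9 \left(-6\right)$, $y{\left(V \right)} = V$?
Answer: $-24993$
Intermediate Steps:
$q = - \frac{61}{9}$ ($q = - \frac{7}{9} + \frac{9 \left(-6\right)}{9} = - \frac{7}{9} + \frac{1}{9} \left(-54\right) = - \frac{7}{9} - 6 = - \frac{61}{9} \approx -6.7778$)
$q y{\left(9 \right)} - 24932 = \left(- \frac{61}{9}\right) 9 - 24932 = -61 - 24932 = -24993$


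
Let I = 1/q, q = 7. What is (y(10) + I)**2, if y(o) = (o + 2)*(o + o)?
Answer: 2825761/49 ≈ 57669.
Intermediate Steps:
y(o) = 2*o*(2 + o) (y(o) = (2 + o)*(2*o) = 2*o*(2 + o))
I = 1/7 ≈ 0.14286
(y(10) + I)**2 = (2*10*(2 + 10) + 1/7)**2 = (2*10*12 + 1/7)**2 = (240 + 1/7)**2 = (1681/7)**2 = 2825761/49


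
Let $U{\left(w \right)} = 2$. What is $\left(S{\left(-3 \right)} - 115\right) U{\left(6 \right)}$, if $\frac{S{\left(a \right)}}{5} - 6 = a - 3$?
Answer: $-230$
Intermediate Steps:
$S{\left(a \right)} = 15 + 5 a$ ($S{\left(a \right)} = 30 + 5 \left(a - 3\right) = 30 + 5 \left(-3 + a\right) = 30 + \left(-15 + 5 a\right) = 15 + 5 a$)
$\left(S{\left(-3 \right)} - 115\right) U{\left(6 \right)} = \left(\left(15 + 5 \left(-3\right)\right) - 115\right) 2 = \left(\left(15 - 15\right) - 115\right) 2 = \left(0 - 115\right) 2 = \left(-115\right) 2 = -230$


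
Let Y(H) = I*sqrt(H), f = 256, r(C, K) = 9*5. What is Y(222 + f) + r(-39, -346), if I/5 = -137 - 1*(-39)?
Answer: 45 - 490*sqrt(478) ≈ -10668.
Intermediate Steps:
r(C, K) = 45
I = -490 (I = 5*(-137 - 1*(-39)) = 5*(-137 + 39) = 5*(-98) = -490)
Y(H) = -490*sqrt(H)
Y(222 + f) + r(-39, -346) = -490*sqrt(222 + 256) + 45 = -490*sqrt(478) + 45 = 45 - 490*sqrt(478)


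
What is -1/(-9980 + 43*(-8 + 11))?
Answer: 1/9851 ≈ 0.00010151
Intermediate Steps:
-1/(-9980 + 43*(-8 + 11)) = -1/(-9980 + 43*3) = -1/(-9980 + 129) = -1/(-9851) = -1*(-1/9851) = 1/9851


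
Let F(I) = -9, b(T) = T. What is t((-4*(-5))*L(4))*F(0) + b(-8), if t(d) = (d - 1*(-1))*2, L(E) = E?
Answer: -1466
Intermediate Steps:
t(d) = 2 + 2*d (t(d) = (d + 1)*2 = (1 + d)*2 = 2 + 2*d)
t((-4*(-5))*L(4))*F(0) + b(-8) = (2 + 2*(-4*(-5)*4))*(-9) - 8 = (2 + 2*(20*4))*(-9) - 8 = (2 + 2*80)*(-9) - 8 = (2 + 160)*(-9) - 8 = 162*(-9) - 8 = -1458 - 8 = -1466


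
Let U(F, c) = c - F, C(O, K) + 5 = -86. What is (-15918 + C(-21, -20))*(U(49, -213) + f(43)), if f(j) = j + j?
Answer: 2817584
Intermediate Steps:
C(O, K) = -91 (C(O, K) = -5 - 86 = -91)
f(j) = 2*j
(-15918 + C(-21, -20))*(U(49, -213) + f(43)) = (-15918 - 91)*((-213 - 1*49) + 2*43) = -16009*((-213 - 49) + 86) = -16009*(-262 + 86) = -16009*(-176) = 2817584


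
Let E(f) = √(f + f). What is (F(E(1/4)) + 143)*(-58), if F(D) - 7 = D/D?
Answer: -8758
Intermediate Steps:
E(f) = √2*√f (E(f) = √(2*f) = √2*√f)
F(D) = 8 (F(D) = 7 + D/D = 7 + 1 = 8)
(F(E(1/4)) + 143)*(-58) = (8 + 143)*(-58) = 151*(-58) = -8758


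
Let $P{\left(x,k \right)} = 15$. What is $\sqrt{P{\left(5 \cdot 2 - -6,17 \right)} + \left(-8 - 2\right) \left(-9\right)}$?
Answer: $\sqrt{105} \approx 10.247$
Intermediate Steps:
$\sqrt{P{\left(5 \cdot 2 - -6,17 \right)} + \left(-8 - 2\right) \left(-9\right)} = \sqrt{15 + \left(-8 - 2\right) \left(-9\right)} = \sqrt{15 - -90} = \sqrt{15 + 90} = \sqrt{105}$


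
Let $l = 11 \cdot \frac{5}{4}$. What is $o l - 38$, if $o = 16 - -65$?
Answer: $\frac{4303}{4} \approx 1075.8$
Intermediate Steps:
$o = 81$ ($o = 16 + 65 = 81$)
$l = \frac{55}{4}$ ($l = 11 \cdot 5 \cdot \frac{1}{4} = 11 \cdot \frac{5}{4} = \frac{55}{4} \approx 13.75$)
$o l - 38 = 81 \cdot \frac{55}{4} - 38 = \frac{4455}{4} - 38 = \frac{4303}{4}$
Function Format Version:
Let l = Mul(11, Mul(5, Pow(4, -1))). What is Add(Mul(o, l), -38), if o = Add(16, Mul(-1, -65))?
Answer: Rational(4303, 4) ≈ 1075.8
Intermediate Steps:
o = 81 (o = Add(16, 65) = 81)
l = Rational(55, 4) (l = Mul(11, Mul(5, Rational(1, 4))) = Mul(11, Rational(5, 4)) = Rational(55, 4) ≈ 13.750)
Add(Mul(o, l), -38) = Add(Mul(81, Rational(55, 4)), -38) = Add(Rational(4455, 4), -38) = Rational(4303, 4)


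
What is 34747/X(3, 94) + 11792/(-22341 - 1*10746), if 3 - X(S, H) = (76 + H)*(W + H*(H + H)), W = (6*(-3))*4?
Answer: -36431302613/98996204739 ≈ -0.36801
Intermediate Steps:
W = -72 (W = -18*4 = -72)
X(S, H) = 3 - (-72 + 2*H²)*(76 + H) (X(S, H) = 3 - (76 + H)*(-72 + H*(H + H)) = 3 - (76 + H)*(-72 + H*(2*H)) = 3 - (76 + H)*(-72 + 2*H²) = 3 - (-72 + 2*H²)*(76 + H))
34747/X(3, 94) + 11792/(-22341 - 1*10746) = 34747/(5475 - 152*94² - 2*94³ + 72*94) + 11792/(-22341 - 1*10746) = 34747/(5475 - 152*8836 - 2*830584 + 6768) + 11792/(-22341 - 10746) = 34747/(5475 - 1343072 - 1661168 + 6768) + 11792/(-33087) = 34747/(-2991997) + 11792*(-1/33087) = 34747*(-1/2991997) - 11792/33087 = -34747/2991997 - 11792/33087 = -36431302613/98996204739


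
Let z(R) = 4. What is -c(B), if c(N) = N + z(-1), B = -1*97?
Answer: 93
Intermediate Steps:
B = -97
c(N) = 4 + N (c(N) = N + 4 = 4 + N)
-c(B) = -(4 - 97) = -1*(-93) = 93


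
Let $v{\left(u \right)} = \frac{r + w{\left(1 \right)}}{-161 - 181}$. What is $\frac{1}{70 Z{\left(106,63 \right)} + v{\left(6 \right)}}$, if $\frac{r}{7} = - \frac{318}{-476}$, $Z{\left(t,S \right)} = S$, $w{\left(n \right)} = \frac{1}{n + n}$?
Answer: $\frac{2907}{12819826} \approx 0.00022676$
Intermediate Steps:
$w{\left(n \right)} = \frac{1}{2 n}$
$r = \frac{159}{34}$ ($r = 7 \left(- \frac{318}{-476}\right) = 7 \left(\left(-318\right) \left(- \frac{1}{476}\right)\right) = 7 \cdot \frac{159}{238} = \frac{159}{34} \approx 4.6765$)
$v{\left(u \right)} = - \frac{44}{2907}$ ($v{\left(u \right)} = \frac{\frac{159}{34} + \frac{1}{2 \cdot 1}}{-161 - 181} = \frac{\frac{159}{34} + \frac{1}{2} \cdot 1}{-342} = \left(\frac{159}{34} + \frac{1}{2}\right) \left(- \frac{1}{342}\right) = \frac{88}{17} \left(- \frac{1}{342}\right) = - \frac{44}{2907}$)
$\frac{1}{70 Z{\left(106,63 \right)} + v{\left(6 \right)}} = \frac{1}{70 \cdot 63 - \frac{44}{2907}} = \frac{1}{4410 - \frac{44}{2907}} = \frac{1}{\frac{12819826}{2907}} = \frac{2907}{12819826}$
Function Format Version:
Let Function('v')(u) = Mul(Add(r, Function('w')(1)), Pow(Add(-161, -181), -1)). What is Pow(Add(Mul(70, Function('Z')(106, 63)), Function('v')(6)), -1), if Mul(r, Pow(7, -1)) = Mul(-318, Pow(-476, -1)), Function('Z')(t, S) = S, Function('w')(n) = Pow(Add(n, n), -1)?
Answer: Rational(2907, 12819826) ≈ 0.00022676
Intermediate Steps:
Function('w')(n) = Mul(Rational(1, 2), Pow(n, -1)) (Function('w')(n) = Pow(Mul(2, n), -1) = Mul(Rational(1, 2), Pow(n, -1)))
r = Rational(159, 34) (r = Mul(7, Mul(-318, Pow(-476, -1))) = Mul(7, Mul(-318, Rational(-1, 476))) = Mul(7, Rational(159, 238)) = Rational(159, 34) ≈ 4.6765)
Function('v')(u) = Rational(-44, 2907) (Function('v')(u) = Mul(Add(Rational(159, 34), Mul(Rational(1, 2), Pow(1, -1))), Pow(Add(-161, -181), -1)) = Mul(Add(Rational(159, 34), Mul(Rational(1, 2), 1)), Pow(-342, -1)) = Mul(Add(Rational(159, 34), Rational(1, 2)), Rational(-1, 342)) = Mul(Rational(88, 17), Rational(-1, 342)) = Rational(-44, 2907))
Pow(Add(Mul(70, Function('Z')(106, 63)), Function('v')(6)), -1) = Pow(Add(Mul(70, 63), Rational(-44, 2907)), -1) = Pow(Add(4410, Rational(-44, 2907)), -1) = Pow(Rational(12819826, 2907), -1) = Rational(2907, 12819826)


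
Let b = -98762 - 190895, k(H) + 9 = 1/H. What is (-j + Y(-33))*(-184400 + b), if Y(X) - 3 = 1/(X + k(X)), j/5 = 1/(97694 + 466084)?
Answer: -122584221548777/86884454 ≈ -1.4109e+6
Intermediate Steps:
k(H) = -9 + 1/H
j = 5/563778 (j = 5/(97694 + 466084) = 5/563778 ≈ 8.8687e-6)
Y(X) = 3 + 1/(-9 + X + 1/X) (Y(X) = 3 + 1/(X + (-9 + 1/X)) = 3 + 1/(-9 + X + 1/X))
b = -289657
(-j + Y(-33))*(-184400 + b) = (-1*5/563778 + (3 - 27*(-33) - 33*(1 + 3*(-33)))/(1 - 33*(-9 - 33)))*(-184400 - 289657) = (-5/563778 + (3 + 891 - 33*(1 - 99))/(1 - 33*(-42)))*(-474057) = (-5/563778 + (3 + 891 - 33*(-98))/(1 + 1386))*(-474057) = (-5/563778 + (3 + 891 + 3234)/1387)*(-474057) = (-5/563778 + (1/1387)*4128)*(-474057) = (-5/563778 + 4128/1387)*(-474057) = (2327268649/781960086)*(-474057) = -122584221548777/86884454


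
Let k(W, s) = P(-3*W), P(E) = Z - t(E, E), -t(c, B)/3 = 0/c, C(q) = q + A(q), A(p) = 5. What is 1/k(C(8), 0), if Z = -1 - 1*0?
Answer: -1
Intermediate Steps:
C(q) = 5 + q (C(q) = q + 5 = 5 + q)
Z = -1 (Z = -1 + 0 = -1)
t(c, B) = 0 (t(c, B) = -0/c = -3*0 = 0)
P(E) = -1 (P(E) = -1 - 1*0 = -1 + 0 = -1)
k(W, s) = -1
1/k(C(8), 0) = 1/(-1) = -1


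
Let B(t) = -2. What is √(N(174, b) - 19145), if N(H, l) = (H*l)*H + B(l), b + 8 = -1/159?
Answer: I*√734681071/53 ≈ 511.42*I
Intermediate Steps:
b = -1273/159 (b = -8 - 1/159 = -1273/159 ≈ -8.0063)
N(H, l) = -2 + l*H² (N(H, l) = (H*l)*H - 2 = l*H² - 2 = -2 + l*H²)
√(N(174, b) - 19145) = √((-2 - 1273/159*174²) - 19145) = √((-2 - 1273/159*30276) - 19145) = √((-2 - 12847116/53) - 19145) = √(-12847222/53 - 19145) = √(-13861907/53) = I*√734681071/53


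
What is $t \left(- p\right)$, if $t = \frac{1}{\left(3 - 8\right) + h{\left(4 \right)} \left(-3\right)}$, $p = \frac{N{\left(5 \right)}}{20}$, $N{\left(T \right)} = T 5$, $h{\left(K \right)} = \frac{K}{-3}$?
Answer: $\frac{5}{4} \approx 1.25$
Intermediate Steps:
$h{\left(K \right)} = - \frac{K}{3}$ ($h{\left(K \right)} = K \left(- \frac{1}{3}\right) = - \frac{K}{3}$)
$N{\left(T \right)} = 5 T$
$p = \frac{5}{4}$ ($p = \frac{5 \cdot 5}{20} = 25 \cdot \frac{1}{20} = \frac{5}{4} \approx 1.25$)
$t = -1$ ($t = \frac{1}{\left(3 - 8\right) + \left(- \frac{1}{3}\right) 4 \left(-3\right)} = \frac{1}{-5 - -4} = \frac{1}{-5 + 4} = \frac{1}{-1} = -1$)
$t \left(- p\right) = - \frac{\left(-1\right) 5}{4} = \left(-1\right) \left(- \frac{5}{4}\right) = \frac{5}{4}$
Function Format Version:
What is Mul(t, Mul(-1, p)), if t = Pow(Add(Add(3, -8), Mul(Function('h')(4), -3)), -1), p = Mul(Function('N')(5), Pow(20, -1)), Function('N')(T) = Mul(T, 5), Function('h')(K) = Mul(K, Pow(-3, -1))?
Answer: Rational(5, 4) ≈ 1.2500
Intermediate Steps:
Function('h')(K) = Mul(Rational(-1, 3), K) (Function('h')(K) = Mul(K, Rational(-1, 3)) = Mul(Rational(-1, 3), K))
Function('N')(T) = Mul(5, T)
p = Rational(5, 4) (p = Mul(Mul(5, 5), Pow(20, -1)) = Mul(25, Rational(1, 20)) = Rational(5, 4) ≈ 1.2500)
t = -1 (t = Pow(Add(Add(3, -8), Mul(Mul(Rational(-1, 3), 4), -3)), -1) = Pow(Add(-5, Mul(Rational(-4, 3), -3)), -1) = Pow(Add(-5, 4), -1) = Pow(-1, -1) = -1)
Mul(t, Mul(-1, p)) = Mul(-1, Mul(-1, Rational(5, 4))) = Mul(-1, Rational(-5, 4)) = Rational(5, 4)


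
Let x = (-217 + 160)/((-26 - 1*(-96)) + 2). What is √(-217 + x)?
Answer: I*√31362/12 ≈ 14.758*I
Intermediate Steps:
x = -19/24 (x = -57/((-26 + 96) + 2) = -57/(70 + 2) = -57/72 = -57*1/72 = -19/24 ≈ -0.79167)
√(-217 + x) = √(-217 - 19/24) = √(-5227/24) = I*√31362/12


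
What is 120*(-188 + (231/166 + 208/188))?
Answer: -86837220/3901 ≈ -22260.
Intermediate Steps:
120*(-188 + (231/166 + 208/188)) = 120*(-188 + (231*(1/166) + 208*(1/188))) = 120*(-188 + (231/166 + 52/47)) = 120*(-188 + 19489/7802) = 120*(-1447287/7802) = -86837220/3901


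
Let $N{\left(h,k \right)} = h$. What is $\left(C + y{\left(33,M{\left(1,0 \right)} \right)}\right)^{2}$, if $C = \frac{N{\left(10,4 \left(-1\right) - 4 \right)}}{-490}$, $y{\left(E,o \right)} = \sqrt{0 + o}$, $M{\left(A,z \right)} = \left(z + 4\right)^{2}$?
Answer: $\frac{38025}{2401} \approx 15.837$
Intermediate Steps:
$M{\left(A,z \right)} = \left(4 + z\right)^{2}$
$y{\left(E,o \right)} = \sqrt{o}$
$C = - \frac{1}{49}$ ($C = \frac{10}{-490} = 10 \left(- \frac{1}{490}\right) = - \frac{1}{49} \approx -0.020408$)
$\left(C + y{\left(33,M{\left(1,0 \right)} \right)}\right)^{2} = \left(- \frac{1}{49} + \sqrt{\left(4 + 0\right)^{2}}\right)^{2} = \left(- \frac{1}{49} + \sqrt{4^{2}}\right)^{2} = \left(- \frac{1}{49} + \sqrt{16}\right)^{2} = \left(- \frac{1}{49} + 4\right)^{2} = \left(\frac{195}{49}\right)^{2} = \frac{38025}{2401}$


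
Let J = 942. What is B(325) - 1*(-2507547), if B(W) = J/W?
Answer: 814953717/325 ≈ 2.5075e+6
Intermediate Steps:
B(W) = 942/W
B(325) - 1*(-2507547) = 942/325 - 1*(-2507547) = 942*(1/325) + 2507547 = 942/325 + 2507547 = 814953717/325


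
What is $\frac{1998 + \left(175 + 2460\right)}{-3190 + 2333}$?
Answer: $- \frac{4633}{857} \approx -5.4061$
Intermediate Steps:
$\frac{1998 + \left(175 + 2460\right)}{-3190 + 2333} = \frac{1998 + 2635}{-857} = 4633 \left(- \frac{1}{857}\right) = - \frac{4633}{857}$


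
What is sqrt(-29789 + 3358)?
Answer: I*sqrt(26431) ≈ 162.58*I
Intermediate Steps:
sqrt(-29789 + 3358) = sqrt(-26431) = I*sqrt(26431)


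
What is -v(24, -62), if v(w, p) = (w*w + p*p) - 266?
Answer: -4154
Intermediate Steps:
v(w, p) = -266 + p² + w² (v(w, p) = (w² + p²) - 266 = (p² + w²) - 266 = -266 + p² + w²)
-v(24, -62) = -(-266 + (-62)² + 24²) = -(-266 + 3844 + 576) = -1*4154 = -4154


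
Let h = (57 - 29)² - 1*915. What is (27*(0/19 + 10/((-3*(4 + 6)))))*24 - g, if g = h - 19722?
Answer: 19637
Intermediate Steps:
h = -131 (h = 28² - 915 = 784 - 915 = -131)
g = -19853 (g = -131 - 19722 = -19853)
(27*(0/19 + 10/((-3*(4 + 6)))))*24 - g = (27*(0/19 + 10/((-3*(4 + 6)))))*24 - 1*(-19853) = (27*(0*(1/19) + 10/((-3*10))))*24 + 19853 = (27*(0 + 10/(-30)))*24 + 19853 = (27*(0 + 10*(-1/30)))*24 + 19853 = (27*(0 - ⅓))*24 + 19853 = (27*(-⅓))*24 + 19853 = -9*24 + 19853 = -216 + 19853 = 19637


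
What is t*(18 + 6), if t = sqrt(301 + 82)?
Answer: 24*sqrt(383) ≈ 469.69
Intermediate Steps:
t = sqrt(383) ≈ 19.570
t*(18 + 6) = sqrt(383)*(18 + 6) = sqrt(383)*24 = 24*sqrt(383)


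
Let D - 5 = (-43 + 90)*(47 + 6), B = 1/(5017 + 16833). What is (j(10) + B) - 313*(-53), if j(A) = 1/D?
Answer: 452362135373/27268800 ≈ 16589.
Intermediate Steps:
B = 1/21850 ≈ 4.5767e-5
D = 2496 (D = 5 + (-43 + 90)*(47 + 6) = 5 + 47*53 = 5 + 2491 = 2496)
j(A) = 1/2496
(j(10) + B) - 313*(-53) = (1/2496 + 1/21850) - 313*(-53) = 12173/27268800 + 16589 = 452362135373/27268800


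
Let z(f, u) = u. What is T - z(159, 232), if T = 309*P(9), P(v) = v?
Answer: 2549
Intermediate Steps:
T = 2781 (T = 309*9 = 2781)
T - z(159, 232) = 2781 - 1*232 = 2781 - 232 = 2549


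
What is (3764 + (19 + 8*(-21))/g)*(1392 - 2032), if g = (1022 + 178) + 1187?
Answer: -5750092160/2387 ≈ -2.4089e+6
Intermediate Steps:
g = 2387 (g = 1200 + 1187 = 2387)
(3764 + (19 + 8*(-21))/g)*(1392 - 2032) = (3764 + (19 + 8*(-21))/2387)*(1392 - 2032) = (3764 + (19 - 168)*(1/2387))*(-640) = (3764 - 149*1/2387)*(-640) = (3764 - 149/2387)*(-640) = (8984519/2387)*(-640) = -5750092160/2387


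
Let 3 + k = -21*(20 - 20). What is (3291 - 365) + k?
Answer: 2923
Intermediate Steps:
k = -3 (k = -3 - 21*(20 - 20) = -3 - 21*0 = -3 + 0 = -3)
(3291 - 365) + k = (3291 - 365) - 3 = 2926 - 3 = 2923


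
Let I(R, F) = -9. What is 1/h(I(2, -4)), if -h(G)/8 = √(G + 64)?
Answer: -√55/440 ≈ -0.016855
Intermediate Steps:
h(G) = -8*√(64 + G) (h(G) = -8*√(G + 64) = -8*√(64 + G))
1/h(I(2, -4)) = 1/(-8*√(64 - 9)) = 1/(-8*√55) = -√55/440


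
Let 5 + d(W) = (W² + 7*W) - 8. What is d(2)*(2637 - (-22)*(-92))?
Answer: 3065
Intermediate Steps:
d(W) = -13 + W² + 7*W (d(W) = -5 + ((W² + 7*W) - 8) = -5 + (-8 + W² + 7*W) = -13 + W² + 7*W)
d(2)*(2637 - (-22)*(-92)) = (-13 + 2² + 7*2)*(2637 - (-22)*(-92)) = (-13 + 4 + 14)*(2637 - 1*2024) = 5*(2637 - 2024) = 5*613 = 3065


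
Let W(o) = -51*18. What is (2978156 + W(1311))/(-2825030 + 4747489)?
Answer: 270658/174769 ≈ 1.5487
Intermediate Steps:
W(o) = -918
(2978156 + W(1311))/(-2825030 + 4747489) = (2978156 - 918)/(-2825030 + 4747489) = 2977238/1922459 = 2977238*(1/1922459) = 270658/174769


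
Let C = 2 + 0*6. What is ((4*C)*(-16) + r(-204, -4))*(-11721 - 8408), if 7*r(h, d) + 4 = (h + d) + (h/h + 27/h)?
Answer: 216487395/68 ≈ 3.1836e+6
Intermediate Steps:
r(h, d) = -3/7 + d/7 + h/7 + 27/(7*h) (r(h, d) = -4/7 + ((h + d) + (h/h + 27/h))/7 = -4/7 + ((d + h) + (1 + 27/h))/7 = -4/7 + (1 + d + h + 27/h)/7 = -4/7 + (⅐ + d/7 + h/7 + 27/(7*h)) = -3/7 + d/7 + h/7 + 27/(7*h))
C = 2 (C = 2 + 0 = 2)
((4*C)*(-16) + r(-204, -4))*(-11721 - 8408) = ((4*2)*(-16) + (⅐)*(27 - 204*(-3 - 4 - 204))/(-204))*(-11721 - 8408) = (8*(-16) + (⅐)*(-1/204)*(27 - 204*(-211)))*(-20129) = (-128 + (⅐)*(-1/204)*(27 + 43044))*(-20129) = (-128 + (⅐)*(-1/204)*43071)*(-20129) = (-128 - 2051/68)*(-20129) = -10755/68*(-20129) = 216487395/68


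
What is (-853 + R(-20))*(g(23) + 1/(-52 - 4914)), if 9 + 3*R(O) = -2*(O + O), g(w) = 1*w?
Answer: -142085948/7449 ≈ -19075.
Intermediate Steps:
g(w) = w
R(O) = -3 - 4*O/3 (R(O) = -3 + (-2*(O + O))/3 = -3 + (-4*O)/3 = -3 - 4*O/3)
(-853 + R(-20))*(g(23) + 1/(-52 - 4914)) = (-853 + (-3 - 4/3*(-20)))*(23 + 1/(-52 - 4914)) = (-853 + (-3 + 80/3))*(23 + 1/(-4966)) = (-853 + 71/3)*(23 - 1/4966) = -2488/3*114217/4966 = -142085948/7449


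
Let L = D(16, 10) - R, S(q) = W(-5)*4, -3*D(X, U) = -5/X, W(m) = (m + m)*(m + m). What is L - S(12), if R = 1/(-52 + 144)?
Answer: -441497/1104 ≈ -399.91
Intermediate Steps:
W(m) = 4*m² (W(m) = (2*m)*(2*m) = 4*m²)
D(X, U) = 5/(3*X) (D(X, U) = -(-5)/(3*X) = 5/(3*X))
R = 1/92 ≈ 0.010870
S(q) = 400 (S(q) = (4*(-5)²)*4 = (4*25)*4 = 100*4 = 400)
L = 103/1104 (L = (5/3)/16 - 1*1/92 = (5/3)*(1/16) - 1/92 = 5/48 - 1/92 = 103/1104 ≈ 0.093297)
L - S(12) = 103/1104 - 1*400 = 103/1104 - 400 = -441497/1104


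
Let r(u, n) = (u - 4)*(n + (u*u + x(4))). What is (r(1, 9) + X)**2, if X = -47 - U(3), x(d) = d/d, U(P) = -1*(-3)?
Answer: 6889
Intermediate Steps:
U(P) = 3
x(d) = 1
X = -50 (X = -47 - 1*3 = -47 - 3 = -50)
r(u, n) = (-4 + u)*(1 + n + u**2) (r(u, n) = (u - 4)*(n + (u*u + 1)) = (-4 + u)*(n + (u**2 + 1)) = (-4 + u)*(n + (1 + u**2)) = (-4 + u)*(1 + n + u**2))
(r(1, 9) + X)**2 = ((-4 + 1 + 1**3 - 4*9 - 4*1**2 + 9*1) - 50)**2 = ((-4 + 1 + 1 - 36 - 4*1 + 9) - 50)**2 = ((-4 + 1 + 1 - 36 - 4 + 9) - 50)**2 = (-33 - 50)**2 = (-83)**2 = 6889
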